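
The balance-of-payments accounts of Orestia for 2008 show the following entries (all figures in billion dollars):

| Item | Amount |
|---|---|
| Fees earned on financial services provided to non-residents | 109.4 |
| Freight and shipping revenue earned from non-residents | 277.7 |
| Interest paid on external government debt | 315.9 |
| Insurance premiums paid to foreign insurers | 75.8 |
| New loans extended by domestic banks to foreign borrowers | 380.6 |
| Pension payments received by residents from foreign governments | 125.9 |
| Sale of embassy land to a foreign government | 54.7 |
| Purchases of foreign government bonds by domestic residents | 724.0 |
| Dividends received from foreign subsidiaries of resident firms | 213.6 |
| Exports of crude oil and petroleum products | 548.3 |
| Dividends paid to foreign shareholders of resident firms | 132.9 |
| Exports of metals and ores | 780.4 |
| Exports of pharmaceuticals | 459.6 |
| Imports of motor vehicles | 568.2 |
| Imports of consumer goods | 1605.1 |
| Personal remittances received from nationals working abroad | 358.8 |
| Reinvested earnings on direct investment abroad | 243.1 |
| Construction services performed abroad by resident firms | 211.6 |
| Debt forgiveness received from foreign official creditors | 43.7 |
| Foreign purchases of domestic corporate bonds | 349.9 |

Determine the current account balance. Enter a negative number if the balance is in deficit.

630.5

Goods: 548.3 - 1605.1 - 568.2 + 780.4 + 459.6 = -385.0
Services: 109.4 + 277.7 - 75.8 + 211.6 = 522.9
Primary income: 213.6 - 132.9 - 315.9 + 243.1 = 7.9
Secondary income: 125.9 + 358.8 = 484.7
Current account = (-385.0) + 522.9 + 7.9 + 484.7 = 630.5
(Excluded from the current account — financial account: new loans extended by domestic banks to foreign borrowers 380.6, purchases of foreign government bonds by domestic residents 724.0, foreign purchases of domestic corporate bonds 349.9; capital account: sale of embassy land to a foreign government 54.7, debt forgiveness received from foreign official creditors 43.7.)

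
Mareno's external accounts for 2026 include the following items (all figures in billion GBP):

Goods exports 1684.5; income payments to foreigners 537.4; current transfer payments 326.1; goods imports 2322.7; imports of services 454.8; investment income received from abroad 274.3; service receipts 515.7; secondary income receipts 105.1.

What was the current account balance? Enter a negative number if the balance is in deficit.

-1061.4

Goods balance = 1684.5 - 2322.7 = -638.2
Services balance = 515.7 - 454.8 = 60.9
Trade balance (goods + services) = -638.2 + 60.9 = -577.3
Net primary income = 274.3 - 537.4 = -263.1
Net secondary income = 105.1 - 326.1 = -221.0
Current account = -577.3 + (-263.1) + (-221.0) = -1061.4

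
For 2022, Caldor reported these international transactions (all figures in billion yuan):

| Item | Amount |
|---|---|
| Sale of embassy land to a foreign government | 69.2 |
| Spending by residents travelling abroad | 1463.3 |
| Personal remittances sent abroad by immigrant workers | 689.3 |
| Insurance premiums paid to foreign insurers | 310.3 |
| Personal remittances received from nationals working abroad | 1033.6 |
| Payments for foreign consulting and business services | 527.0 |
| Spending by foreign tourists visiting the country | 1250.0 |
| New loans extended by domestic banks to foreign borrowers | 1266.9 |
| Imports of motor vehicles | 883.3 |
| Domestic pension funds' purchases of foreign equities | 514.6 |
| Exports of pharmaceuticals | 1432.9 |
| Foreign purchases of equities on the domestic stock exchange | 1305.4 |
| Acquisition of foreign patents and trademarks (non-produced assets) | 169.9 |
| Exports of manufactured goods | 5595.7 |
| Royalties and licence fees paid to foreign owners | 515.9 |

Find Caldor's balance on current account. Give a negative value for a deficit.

Goods: 1432.9 - 883.3 + 5595.7 = 6145.3
Services: -527.0 - 310.3 - 1463.3 + 1250.0 - 515.9 = -1566.5
Secondary income: -689.3 + 1033.6 = 344.3
Current account = 6145.3 + (-1566.5) + 344.3 = 4923.1
(Excluded from the current account — capital account: sale of embassy land to a foreign government 69.2, acquisition of foreign patents and trademarks (non-produced assets) 169.9; financial account: new loans extended by domestic banks to foreign borrowers 1266.9, domestic pension funds' purchases of foreign equities 514.6, foreign purchases of equities on the domestic stock exchange 1305.4.)

4923.1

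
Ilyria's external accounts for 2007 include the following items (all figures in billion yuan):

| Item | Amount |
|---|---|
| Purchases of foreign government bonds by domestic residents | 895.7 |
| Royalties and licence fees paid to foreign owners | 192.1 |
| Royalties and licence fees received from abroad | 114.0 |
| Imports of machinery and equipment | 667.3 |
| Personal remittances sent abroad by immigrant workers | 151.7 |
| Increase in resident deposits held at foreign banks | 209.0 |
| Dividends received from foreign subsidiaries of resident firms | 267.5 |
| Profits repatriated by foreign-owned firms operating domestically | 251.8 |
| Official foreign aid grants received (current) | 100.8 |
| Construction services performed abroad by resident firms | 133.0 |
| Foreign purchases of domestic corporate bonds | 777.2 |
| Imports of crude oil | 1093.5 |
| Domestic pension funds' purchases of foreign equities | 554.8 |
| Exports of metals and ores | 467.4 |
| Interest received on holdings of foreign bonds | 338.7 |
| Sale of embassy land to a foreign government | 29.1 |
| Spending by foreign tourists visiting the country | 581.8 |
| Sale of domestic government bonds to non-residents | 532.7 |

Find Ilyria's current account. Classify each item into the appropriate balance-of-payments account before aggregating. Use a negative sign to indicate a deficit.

Goods: -1093.5 - 667.3 + 467.4 = -1293.4
Services: -192.1 + 133.0 + 114.0 + 581.8 = 636.7
Primary income: 338.7 + 267.5 - 251.8 = 354.4
Secondary income: -151.7 + 100.8 = -50.9
Current account = (-1293.4) + 636.7 + 354.4 + (-50.9) = -353.2
(Excluded from the current account — financial account: purchases of foreign government bonds by domestic residents 895.7, increase in resident deposits held at foreign banks 209.0, foreign purchases of domestic corporate bonds 777.2, domestic pension funds' purchases of foreign equities 554.8, sale of domestic government bonds to non-residents 532.7; capital account: sale of embassy land to a foreign government 29.1.)

-353.2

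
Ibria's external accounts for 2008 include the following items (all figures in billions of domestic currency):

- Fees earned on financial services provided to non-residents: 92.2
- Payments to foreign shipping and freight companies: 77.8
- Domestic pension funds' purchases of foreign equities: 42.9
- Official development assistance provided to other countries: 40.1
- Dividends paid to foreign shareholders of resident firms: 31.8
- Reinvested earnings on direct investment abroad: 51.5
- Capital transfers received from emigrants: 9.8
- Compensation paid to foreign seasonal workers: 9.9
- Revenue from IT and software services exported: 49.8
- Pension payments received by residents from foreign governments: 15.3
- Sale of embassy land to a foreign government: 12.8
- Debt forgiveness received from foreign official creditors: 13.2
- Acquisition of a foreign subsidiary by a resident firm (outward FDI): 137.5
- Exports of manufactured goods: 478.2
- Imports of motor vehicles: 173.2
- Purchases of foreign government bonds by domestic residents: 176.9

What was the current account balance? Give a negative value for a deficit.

Goods: 478.2 - 173.2 = 305.0
Services: -77.8 + 49.8 + 92.2 = 64.2
Primary income: -9.9 - 31.8 + 51.5 = 9.8
Secondary income: 15.3 - 40.1 = -24.8
Current account = 305.0 + 64.2 + 9.8 + (-24.8) = 354.2
(Excluded from the current account — financial account: domestic pension funds' purchases of foreign equities 42.9, acquisition of a foreign subsidiary by a resident firm (outward FDI) 137.5, purchases of foreign government bonds by domestic residents 176.9; capital account: capital transfers received from emigrants 9.8, sale of embassy land to a foreign government 12.8, debt forgiveness received from foreign official creditors 13.2.)

354.2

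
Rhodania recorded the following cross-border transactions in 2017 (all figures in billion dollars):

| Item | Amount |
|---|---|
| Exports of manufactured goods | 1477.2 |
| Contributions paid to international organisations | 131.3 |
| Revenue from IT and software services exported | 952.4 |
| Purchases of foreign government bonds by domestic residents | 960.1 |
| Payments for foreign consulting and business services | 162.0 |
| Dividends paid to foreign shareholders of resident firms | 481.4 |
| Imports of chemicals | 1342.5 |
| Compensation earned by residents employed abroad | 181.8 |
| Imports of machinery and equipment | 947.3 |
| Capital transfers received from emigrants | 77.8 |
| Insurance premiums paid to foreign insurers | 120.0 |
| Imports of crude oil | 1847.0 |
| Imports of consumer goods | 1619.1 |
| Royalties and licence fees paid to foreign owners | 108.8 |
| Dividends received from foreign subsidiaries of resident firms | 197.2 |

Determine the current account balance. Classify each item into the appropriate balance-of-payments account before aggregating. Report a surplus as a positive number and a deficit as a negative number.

Goods: -1847.0 - 947.3 - 1619.1 - 1342.5 + 1477.2 = -4278.7
Services: -108.8 - 162.0 + 952.4 - 120.0 = 561.6
Primary income: -481.4 + 197.2 + 181.8 = -102.4
Secondary income: -131.3
Current account = (-4278.7) + 561.6 + (-102.4) + (-131.3) = -3950.8
(Excluded from the current account — financial account: purchases of foreign government bonds by domestic residents 960.1; capital account: capital transfers received from emigrants 77.8.)

-3950.8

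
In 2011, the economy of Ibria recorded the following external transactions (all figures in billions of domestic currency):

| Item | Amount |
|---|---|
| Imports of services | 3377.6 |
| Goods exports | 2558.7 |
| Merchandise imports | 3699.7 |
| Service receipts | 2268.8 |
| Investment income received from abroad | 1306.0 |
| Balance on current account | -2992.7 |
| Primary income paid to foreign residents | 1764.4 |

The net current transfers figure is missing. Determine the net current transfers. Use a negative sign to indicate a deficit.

-284.5

Current account = goods balance + services balance + net primary income + net secondary income
Sum of the known components = -2708.2
Net current transfers = CA - (known components) = -2992.7 - (-2708.2) = -284.5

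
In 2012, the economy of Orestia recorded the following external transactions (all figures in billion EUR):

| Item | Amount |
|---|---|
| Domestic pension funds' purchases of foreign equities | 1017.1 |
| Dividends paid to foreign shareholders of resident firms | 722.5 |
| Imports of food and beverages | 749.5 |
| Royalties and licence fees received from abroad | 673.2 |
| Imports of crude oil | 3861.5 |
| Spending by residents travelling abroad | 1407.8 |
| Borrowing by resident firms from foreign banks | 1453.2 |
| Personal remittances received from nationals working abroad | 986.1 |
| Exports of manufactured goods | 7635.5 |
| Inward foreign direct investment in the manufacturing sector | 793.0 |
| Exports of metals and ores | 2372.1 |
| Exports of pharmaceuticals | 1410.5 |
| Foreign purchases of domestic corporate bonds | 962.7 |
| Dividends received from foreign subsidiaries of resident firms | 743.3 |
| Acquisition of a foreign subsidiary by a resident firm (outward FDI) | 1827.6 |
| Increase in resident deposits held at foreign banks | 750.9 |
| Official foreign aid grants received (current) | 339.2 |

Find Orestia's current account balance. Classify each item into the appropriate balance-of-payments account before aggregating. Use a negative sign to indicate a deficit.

7418.6

Goods: 2372.1 + 1410.5 - 3861.5 + 7635.5 - 749.5 = 6807.1
Services: 673.2 - 1407.8 = -734.6
Primary income: -722.5 + 743.3 = 20.8
Secondary income: 339.2 + 986.1 = 1325.3
Current account = 6807.1 + (-734.6) + 20.8 + 1325.3 = 7418.6
(Excluded from the current account — financial account: domestic pension funds' purchases of foreign equities 1017.1, borrowing by resident firms from foreign banks 1453.2, inward foreign direct investment in the manufacturing sector 793.0, foreign purchases of domestic corporate bonds 962.7, acquisition of a foreign subsidiary by a resident firm (outward FDI) 1827.6, increase in resident deposits held at foreign banks 750.9.)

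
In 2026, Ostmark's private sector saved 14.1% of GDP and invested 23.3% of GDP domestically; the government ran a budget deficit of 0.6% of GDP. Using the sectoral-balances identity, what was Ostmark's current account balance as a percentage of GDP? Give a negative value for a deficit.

-9.8

By the sectoral-balances identity, CA = (S_private - I) + (T - G).
Private balance = 14.1 - 23.3 = -9.2
Government balance (T - G) = -0.6
CA = -9.2 + (-0.6) = -9.8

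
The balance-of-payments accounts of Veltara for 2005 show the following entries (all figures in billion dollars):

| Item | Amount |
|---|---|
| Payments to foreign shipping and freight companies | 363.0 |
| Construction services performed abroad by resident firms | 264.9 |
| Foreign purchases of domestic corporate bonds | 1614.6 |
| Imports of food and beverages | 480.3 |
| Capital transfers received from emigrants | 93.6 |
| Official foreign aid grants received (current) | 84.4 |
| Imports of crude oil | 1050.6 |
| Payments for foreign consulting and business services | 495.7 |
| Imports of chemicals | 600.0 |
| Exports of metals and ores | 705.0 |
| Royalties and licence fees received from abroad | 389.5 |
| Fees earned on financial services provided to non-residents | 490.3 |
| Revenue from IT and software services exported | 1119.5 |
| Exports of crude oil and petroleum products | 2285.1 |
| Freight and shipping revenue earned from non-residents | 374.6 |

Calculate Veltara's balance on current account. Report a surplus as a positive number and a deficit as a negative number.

2723.7

Goods: 705.0 + 2285.1 - 480.3 - 600.0 - 1050.6 = 859.2
Services: 1119.5 - 495.7 - 363.0 + 389.5 + 374.6 + 264.9 + 490.3 = 1780.1
Secondary income: 84.4
Current account = 859.2 + 1780.1 + 84.4 = 2723.7
(Excluded from the current account — financial account: foreign purchases of domestic corporate bonds 1614.6; capital account: capital transfers received from emigrants 93.6.)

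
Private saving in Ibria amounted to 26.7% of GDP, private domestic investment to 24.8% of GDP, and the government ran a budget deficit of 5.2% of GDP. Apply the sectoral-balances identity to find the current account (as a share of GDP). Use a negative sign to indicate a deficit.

By the sectoral-balances identity, CA = (S_private - I) + (T - G).
Private balance = 26.7 - 24.8 = 1.9
Government balance (T - G) = -5.2
CA = 1.9 + (-5.2) = -3.3

-3.3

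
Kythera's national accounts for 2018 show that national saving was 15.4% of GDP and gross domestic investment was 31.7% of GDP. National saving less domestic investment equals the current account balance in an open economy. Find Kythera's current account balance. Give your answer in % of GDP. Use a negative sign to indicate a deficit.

CA = S - I = 15.4 - 31.7 = -16.3

-16.3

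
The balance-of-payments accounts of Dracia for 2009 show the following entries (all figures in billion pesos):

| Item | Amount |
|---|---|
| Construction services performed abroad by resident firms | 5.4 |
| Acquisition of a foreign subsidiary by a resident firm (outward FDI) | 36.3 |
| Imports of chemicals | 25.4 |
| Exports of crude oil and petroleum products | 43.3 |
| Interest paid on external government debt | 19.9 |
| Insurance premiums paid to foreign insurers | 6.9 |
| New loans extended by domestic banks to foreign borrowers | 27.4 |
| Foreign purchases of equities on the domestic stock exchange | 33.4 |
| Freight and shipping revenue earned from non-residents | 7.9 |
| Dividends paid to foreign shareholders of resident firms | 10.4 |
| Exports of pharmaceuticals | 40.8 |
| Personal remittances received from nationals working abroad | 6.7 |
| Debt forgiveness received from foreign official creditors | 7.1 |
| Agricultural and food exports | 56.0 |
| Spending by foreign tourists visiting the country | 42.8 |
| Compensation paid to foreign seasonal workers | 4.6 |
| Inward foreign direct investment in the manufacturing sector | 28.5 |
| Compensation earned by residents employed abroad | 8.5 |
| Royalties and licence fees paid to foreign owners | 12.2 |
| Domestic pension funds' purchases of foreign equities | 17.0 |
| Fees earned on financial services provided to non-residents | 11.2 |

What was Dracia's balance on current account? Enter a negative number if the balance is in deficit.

Goods: -25.4 + 40.8 + 43.3 + 56.0 = 114.7
Services: -6.9 + 42.8 + 5.4 + 11.2 - 12.2 + 7.9 = 48.2
Primary income: 8.5 - 10.4 - 19.9 - 4.6 = -26.4
Secondary income: 6.7
Current account = 114.7 + 48.2 + (-26.4) + 6.7 = 143.2
(Excluded from the current account — financial account: acquisition of a foreign subsidiary by a resident firm (outward FDI) 36.3, new loans extended by domestic banks to foreign borrowers 27.4, foreign purchases of equities on the domestic stock exchange 33.4, inward foreign direct investment in the manufacturing sector 28.5, domestic pension funds' purchases of foreign equities 17.0; capital account: debt forgiveness received from foreign official creditors 7.1.)

143.2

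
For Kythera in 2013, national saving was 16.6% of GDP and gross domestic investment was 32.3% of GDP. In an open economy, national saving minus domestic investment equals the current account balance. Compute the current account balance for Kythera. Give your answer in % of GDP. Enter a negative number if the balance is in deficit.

S - I = CA (net lending to the rest of the world).
CA = S - I = 16.6 - 32.3 = -15.7

-15.7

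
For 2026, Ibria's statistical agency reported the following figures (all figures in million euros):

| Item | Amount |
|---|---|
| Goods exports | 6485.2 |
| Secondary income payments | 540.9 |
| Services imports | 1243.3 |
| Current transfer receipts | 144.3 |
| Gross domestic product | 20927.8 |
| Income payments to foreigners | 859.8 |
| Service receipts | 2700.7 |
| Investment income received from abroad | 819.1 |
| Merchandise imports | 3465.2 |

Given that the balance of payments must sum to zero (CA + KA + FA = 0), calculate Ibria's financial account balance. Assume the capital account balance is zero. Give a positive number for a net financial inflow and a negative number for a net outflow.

-4040.1

Goods balance = 6485.2 - 3465.2 = 3020.0
Services balance = 2700.7 - 1243.3 = 1457.4
Trade balance (goods + services) = 3020.0 + 1457.4 = 4477.4
Net primary income = 819.1 - 859.8 = -40.7
Net secondary income = 144.3 - 540.9 = -396.6
Current account = 4477.4 + (-40.7) + (-396.6) = 4040.1
Financial account = -(4040.1) = -4040.1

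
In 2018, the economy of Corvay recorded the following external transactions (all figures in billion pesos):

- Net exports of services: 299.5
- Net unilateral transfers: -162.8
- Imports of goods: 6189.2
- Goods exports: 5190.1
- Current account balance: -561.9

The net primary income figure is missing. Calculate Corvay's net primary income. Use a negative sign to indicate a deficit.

300.5

Current account = goods balance + services balance + net primary income + net secondary income
Sum of the known components = -862.4
Net primary income = CA - (known components) = -561.9 - (-862.4) = 300.5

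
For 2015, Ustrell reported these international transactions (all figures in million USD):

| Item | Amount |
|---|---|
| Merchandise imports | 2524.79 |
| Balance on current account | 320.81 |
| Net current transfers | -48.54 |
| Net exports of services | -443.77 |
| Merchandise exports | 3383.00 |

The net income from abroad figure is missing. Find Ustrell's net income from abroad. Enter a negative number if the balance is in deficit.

Current account = goods balance + services balance + net primary income + net secondary income
Sum of the known components = 365.90
Net income from abroad = CA - (known components) = 320.81 - 365.90 = -45.09

-45.09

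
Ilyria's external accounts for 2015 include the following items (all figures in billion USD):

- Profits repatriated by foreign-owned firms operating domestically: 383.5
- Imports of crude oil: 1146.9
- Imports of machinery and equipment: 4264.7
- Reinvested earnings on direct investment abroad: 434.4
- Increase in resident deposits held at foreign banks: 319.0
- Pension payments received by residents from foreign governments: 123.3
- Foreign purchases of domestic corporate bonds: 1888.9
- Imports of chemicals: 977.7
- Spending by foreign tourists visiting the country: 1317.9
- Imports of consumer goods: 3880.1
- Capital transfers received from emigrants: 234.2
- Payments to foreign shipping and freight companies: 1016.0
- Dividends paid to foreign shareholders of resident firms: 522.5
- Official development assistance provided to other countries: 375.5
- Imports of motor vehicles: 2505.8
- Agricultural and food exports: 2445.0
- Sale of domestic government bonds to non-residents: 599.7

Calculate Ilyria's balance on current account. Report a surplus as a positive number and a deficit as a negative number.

-10752.1

Goods: -3880.1 - 977.7 - 4264.7 - 2505.8 - 1146.9 + 2445.0 = -10330.2
Services: 1317.9 - 1016.0 = 301.9
Primary income: -522.5 + 434.4 - 383.5 = -471.6
Secondary income: 123.3 - 375.5 = -252.2
Current account = (-10330.2) + 301.9 + (-471.6) + (-252.2) = -10752.1
(Excluded from the current account — financial account: increase in resident deposits held at foreign banks 319.0, foreign purchases of domestic corporate bonds 1888.9, sale of domestic government bonds to non-residents 599.7; capital account: capital transfers received from emigrants 234.2.)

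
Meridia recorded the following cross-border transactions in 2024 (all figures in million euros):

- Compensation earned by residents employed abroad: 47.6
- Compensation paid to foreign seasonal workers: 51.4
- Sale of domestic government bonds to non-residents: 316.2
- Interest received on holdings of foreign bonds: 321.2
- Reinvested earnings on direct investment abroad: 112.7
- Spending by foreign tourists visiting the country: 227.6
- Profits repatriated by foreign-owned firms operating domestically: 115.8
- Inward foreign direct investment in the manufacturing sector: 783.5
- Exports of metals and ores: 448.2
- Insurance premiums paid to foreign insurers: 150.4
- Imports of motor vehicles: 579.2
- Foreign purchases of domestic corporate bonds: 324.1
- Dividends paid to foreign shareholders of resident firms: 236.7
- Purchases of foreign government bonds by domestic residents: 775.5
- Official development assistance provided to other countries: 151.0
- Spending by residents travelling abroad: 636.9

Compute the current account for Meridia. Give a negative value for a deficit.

Goods: 448.2 - 579.2 = -131.0
Services: -636.9 + 227.6 - 150.4 = -559.7
Primary income: -51.4 - 115.8 + 47.6 - 236.7 + 112.7 + 321.2 = 77.6
Secondary income: -151.0
Current account = (-131.0) + (-559.7) + 77.6 + (-151.0) = -764.1
(Excluded from the current account — financial account: sale of domestic government bonds to non-residents 316.2, inward foreign direct investment in the manufacturing sector 783.5, foreign purchases of domestic corporate bonds 324.1, purchases of foreign government bonds by domestic residents 775.5.)

-764.1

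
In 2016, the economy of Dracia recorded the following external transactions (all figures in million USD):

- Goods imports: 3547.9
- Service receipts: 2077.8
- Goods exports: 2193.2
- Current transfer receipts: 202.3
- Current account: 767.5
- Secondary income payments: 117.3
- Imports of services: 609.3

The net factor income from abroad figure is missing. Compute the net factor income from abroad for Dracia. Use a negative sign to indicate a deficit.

568.7

Current account = goods balance + services balance + net primary income + net secondary income
Sum of the known components = 198.8
Net factor income from abroad = CA - (known components) = 767.5 - 198.8 = 568.7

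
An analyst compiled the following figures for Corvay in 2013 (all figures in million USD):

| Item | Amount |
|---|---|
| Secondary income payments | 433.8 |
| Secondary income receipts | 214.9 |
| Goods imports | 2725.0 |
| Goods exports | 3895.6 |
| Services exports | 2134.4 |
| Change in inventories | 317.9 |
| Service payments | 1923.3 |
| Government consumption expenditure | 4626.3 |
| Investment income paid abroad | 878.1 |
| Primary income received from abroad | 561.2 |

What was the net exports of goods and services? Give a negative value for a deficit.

1381.7

Goods balance = 3895.6 - 2725.0 = 1170.6
Services balance = 2134.4 - 1923.3 = 211.1
Trade balance (goods + services) = 1170.6 + 211.1 = 1381.7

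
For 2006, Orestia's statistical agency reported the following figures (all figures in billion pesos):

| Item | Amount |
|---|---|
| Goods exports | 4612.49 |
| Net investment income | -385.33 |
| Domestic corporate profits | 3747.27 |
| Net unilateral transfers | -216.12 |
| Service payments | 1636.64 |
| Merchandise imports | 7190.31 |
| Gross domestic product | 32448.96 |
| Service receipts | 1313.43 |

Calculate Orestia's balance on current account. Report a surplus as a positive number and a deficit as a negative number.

-3502.48

Goods balance = 4612.49 - 7190.31 = -2577.82
Services balance = 1313.43 - 1636.64 = -323.21
Trade balance (goods + services) = -2577.82 + (-323.21) = -2901.03
Net primary income = -385.33
Net secondary income = -216.12
Current account = -2901.03 + (-385.33) + (-216.12) = -3502.48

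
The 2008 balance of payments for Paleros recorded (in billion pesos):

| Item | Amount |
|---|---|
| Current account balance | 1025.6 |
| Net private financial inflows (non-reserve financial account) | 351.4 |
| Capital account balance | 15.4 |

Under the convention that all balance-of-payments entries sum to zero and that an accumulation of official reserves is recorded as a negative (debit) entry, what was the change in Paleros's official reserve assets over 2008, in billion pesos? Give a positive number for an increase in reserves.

Official reserve transactions balance = -(1025.6 + 15.4 + 351.4) = -1392.4
An accumulation of reserves is recorded as a debit (negative entry), so the change in the stock of reserves is the negative of that balance.
Change in official reserves = -(-1392.4) = 1392.4

1392.4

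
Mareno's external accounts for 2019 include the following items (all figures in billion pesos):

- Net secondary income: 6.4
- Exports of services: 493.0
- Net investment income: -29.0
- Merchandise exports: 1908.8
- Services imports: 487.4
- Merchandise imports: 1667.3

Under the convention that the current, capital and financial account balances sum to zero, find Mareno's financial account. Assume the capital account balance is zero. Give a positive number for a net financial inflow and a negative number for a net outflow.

-224.5

Goods balance = 1908.8 - 1667.3 = 241.5
Services balance = 493.0 - 487.4 = 5.6
Trade balance (goods + services) = 241.5 + 5.6 = 247.1
Net primary income = -29.0
Net secondary income = 6.4
Current account = 247.1 + (-29.0) + 6.4 = 224.5
Financial account = -(224.5) = -224.5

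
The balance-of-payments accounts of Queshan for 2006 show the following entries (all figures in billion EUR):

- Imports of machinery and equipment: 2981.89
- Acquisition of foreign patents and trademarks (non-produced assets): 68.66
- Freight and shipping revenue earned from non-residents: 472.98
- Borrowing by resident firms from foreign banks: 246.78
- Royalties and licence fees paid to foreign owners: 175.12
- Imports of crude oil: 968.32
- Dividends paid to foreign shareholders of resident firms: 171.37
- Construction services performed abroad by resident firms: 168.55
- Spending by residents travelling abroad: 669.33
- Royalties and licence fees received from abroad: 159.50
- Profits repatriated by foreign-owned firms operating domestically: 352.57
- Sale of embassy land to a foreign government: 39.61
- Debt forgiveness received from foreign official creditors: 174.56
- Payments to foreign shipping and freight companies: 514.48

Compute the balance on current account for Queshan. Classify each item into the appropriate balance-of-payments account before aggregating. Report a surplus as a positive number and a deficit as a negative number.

-5032.05

Goods: -2981.89 - 968.32 = -3950.21
Services: -514.48 - 175.12 + 472.98 - 669.33 + 159.50 + 168.55 = -557.90
Primary income: -352.57 - 171.37 = -523.94
Current account = (-3950.21) + (-557.90) + (-523.94) = -5032.05
(Excluded from the current account — capital account: acquisition of foreign patents and trademarks (non-produced assets) 68.66, sale of embassy land to a foreign government 39.61, debt forgiveness received from foreign official creditors 174.56; financial account: borrowing by resident firms from foreign banks 246.78.)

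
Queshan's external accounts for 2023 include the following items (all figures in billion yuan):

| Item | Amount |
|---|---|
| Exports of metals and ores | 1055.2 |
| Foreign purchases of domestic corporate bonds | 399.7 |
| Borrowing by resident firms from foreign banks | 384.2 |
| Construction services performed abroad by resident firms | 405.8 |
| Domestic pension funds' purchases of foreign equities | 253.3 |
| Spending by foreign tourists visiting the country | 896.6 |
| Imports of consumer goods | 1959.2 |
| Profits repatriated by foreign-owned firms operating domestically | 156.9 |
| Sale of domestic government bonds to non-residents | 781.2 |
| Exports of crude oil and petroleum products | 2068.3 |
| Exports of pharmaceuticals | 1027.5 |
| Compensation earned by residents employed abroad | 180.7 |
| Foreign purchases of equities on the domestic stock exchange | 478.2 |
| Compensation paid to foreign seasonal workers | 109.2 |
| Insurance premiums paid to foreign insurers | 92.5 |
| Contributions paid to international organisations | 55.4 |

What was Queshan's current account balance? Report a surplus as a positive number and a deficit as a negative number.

Goods: -1959.2 + 2068.3 + 1055.2 + 1027.5 = 2191.8
Services: -92.5 + 405.8 + 896.6 = 1209.9
Primary income: 180.7 - 109.2 - 156.9 = -85.4
Secondary income: -55.4
Current account = 2191.8 + 1209.9 + (-85.4) + (-55.4) = 3260.9
(Excluded from the current account — financial account: foreign purchases of domestic corporate bonds 399.7, borrowing by resident firms from foreign banks 384.2, domestic pension funds' purchases of foreign equities 253.3, sale of domestic government bonds to non-residents 781.2, foreign purchases of equities on the domestic stock exchange 478.2.)

3260.9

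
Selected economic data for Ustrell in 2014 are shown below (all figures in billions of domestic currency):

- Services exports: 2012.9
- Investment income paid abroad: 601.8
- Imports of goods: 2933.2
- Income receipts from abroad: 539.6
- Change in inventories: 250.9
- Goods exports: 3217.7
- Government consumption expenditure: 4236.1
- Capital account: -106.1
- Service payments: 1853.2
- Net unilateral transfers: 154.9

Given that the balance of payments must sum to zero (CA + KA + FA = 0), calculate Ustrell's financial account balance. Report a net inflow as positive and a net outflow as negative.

-430.8

Goods balance = 3217.7 - 2933.2 = 284.5
Services balance = 2012.9 - 1853.2 = 159.7
Trade balance (goods + services) = 284.5 + 159.7 = 444.2
Net primary income = 539.6 - 601.8 = -62.2
Net secondary income = 154.9
Current account = 444.2 + (-62.2) + 154.9 = 536.9
Financial account = -(536.9 + (-106.1)) = -430.8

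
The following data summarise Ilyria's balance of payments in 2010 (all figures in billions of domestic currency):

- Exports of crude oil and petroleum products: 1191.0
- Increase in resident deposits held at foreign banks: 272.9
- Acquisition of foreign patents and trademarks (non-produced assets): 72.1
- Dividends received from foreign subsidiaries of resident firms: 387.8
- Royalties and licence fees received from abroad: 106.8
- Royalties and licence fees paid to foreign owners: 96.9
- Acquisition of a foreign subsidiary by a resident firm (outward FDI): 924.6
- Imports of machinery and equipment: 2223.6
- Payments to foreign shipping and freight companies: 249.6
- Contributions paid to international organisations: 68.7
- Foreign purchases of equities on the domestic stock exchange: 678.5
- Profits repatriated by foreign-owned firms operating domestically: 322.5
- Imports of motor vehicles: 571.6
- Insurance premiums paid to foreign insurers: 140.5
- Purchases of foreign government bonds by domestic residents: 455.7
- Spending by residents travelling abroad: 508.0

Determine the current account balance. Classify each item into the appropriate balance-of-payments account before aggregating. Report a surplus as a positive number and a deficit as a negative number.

-2495.8

Goods: -2223.6 - 571.6 + 1191.0 = -1604.2
Services: -140.5 - 508.0 + 106.8 - 249.6 - 96.9 = -888.2
Primary income: 387.8 - 322.5 = 65.3
Secondary income: -68.7
Current account = (-1604.2) + (-888.2) + 65.3 + (-68.7) = -2495.8
(Excluded from the current account — financial account: increase in resident deposits held at foreign banks 272.9, acquisition of a foreign subsidiary by a resident firm (outward FDI) 924.6, foreign purchases of equities on the domestic stock exchange 678.5, purchases of foreign government bonds by domestic residents 455.7; capital account: acquisition of foreign patents and trademarks (non-produced assets) 72.1.)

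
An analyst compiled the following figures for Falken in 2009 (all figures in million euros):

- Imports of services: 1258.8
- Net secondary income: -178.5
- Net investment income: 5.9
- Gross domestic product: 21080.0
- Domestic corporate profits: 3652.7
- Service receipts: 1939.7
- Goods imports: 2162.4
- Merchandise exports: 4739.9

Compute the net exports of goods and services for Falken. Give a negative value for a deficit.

3258.4

Goods balance = 4739.9 - 2162.4 = 2577.5
Services balance = 1939.7 - 1258.8 = 680.9
Trade balance (goods + services) = 2577.5 + 680.9 = 3258.4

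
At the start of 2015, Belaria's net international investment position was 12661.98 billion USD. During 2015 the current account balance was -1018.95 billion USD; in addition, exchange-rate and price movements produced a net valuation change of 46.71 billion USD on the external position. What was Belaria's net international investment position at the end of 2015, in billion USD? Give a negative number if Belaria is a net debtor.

Change in NIIP = current account + net valuation change = -1018.95 + 46.71 = -972.24
End-of-year NIIP = 12661.98 + (-972.24) = 11689.74

11689.74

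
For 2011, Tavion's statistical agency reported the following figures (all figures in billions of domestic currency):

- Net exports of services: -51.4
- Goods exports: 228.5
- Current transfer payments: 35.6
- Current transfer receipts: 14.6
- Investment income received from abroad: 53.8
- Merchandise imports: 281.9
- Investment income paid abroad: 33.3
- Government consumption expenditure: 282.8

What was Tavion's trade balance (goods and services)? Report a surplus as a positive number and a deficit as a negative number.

-104.8

Goods balance = 228.5 - 281.9 = -53.4
Services balance = -51.4
Trade balance (goods + services) = -53.4 + (-51.4) = -104.8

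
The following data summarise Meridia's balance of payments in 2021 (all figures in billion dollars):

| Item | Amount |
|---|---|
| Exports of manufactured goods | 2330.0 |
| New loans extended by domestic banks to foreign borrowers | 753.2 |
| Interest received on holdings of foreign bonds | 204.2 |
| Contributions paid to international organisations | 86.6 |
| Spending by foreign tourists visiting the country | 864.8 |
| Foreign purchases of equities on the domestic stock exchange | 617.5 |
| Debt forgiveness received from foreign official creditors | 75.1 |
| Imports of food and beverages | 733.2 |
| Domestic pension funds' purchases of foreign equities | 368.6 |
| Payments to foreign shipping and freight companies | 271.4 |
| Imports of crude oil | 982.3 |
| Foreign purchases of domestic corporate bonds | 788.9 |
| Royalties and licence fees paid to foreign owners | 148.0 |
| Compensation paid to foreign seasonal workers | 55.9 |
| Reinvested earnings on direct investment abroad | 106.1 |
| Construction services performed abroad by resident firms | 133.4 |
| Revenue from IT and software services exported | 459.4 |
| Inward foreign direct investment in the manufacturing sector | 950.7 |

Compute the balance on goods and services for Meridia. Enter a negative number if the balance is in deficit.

Goods: 2330.0 - 733.2 - 982.3 = 614.5
Services: 864.8 - 148.0 - 271.4 + 133.4 + 459.4 = 1038.2
Trade balance = 614.5 + 1038.2 = 1652.7
(Excluded from the trade balance — financial account: new loans extended by domestic banks to foreign borrowers 753.2, foreign purchases of equities on the domestic stock exchange 617.5, domestic pension funds' purchases of foreign equities 368.6, foreign purchases of domestic corporate bonds 788.9, inward foreign direct investment in the manufacturing sector 950.7; primary income: interest received on holdings of foreign bonds 204.2, compensation paid to foreign seasonal workers 55.9, reinvested earnings on direct investment abroad 106.1; secondary income: contributions paid to international organisations 86.6; capital account: debt forgiveness received from foreign official creditors 75.1.)

1652.7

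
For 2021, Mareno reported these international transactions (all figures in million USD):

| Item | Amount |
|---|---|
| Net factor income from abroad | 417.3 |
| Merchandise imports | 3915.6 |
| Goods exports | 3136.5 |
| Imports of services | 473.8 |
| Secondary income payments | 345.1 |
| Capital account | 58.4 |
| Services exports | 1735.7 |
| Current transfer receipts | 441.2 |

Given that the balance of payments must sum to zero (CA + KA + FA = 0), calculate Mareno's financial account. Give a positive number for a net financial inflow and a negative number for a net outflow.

Goods balance = 3136.5 - 3915.6 = -779.1
Services balance = 1735.7 - 473.8 = 1261.9
Trade balance (goods + services) = -779.1 + 1261.9 = 482.8
Net primary income = 417.3
Net secondary income = 441.2 - 345.1 = 96.1
Current account = 482.8 + 417.3 + 96.1 = 996.2
Financial account = -(996.2 + 58.4) = -1054.6

-1054.6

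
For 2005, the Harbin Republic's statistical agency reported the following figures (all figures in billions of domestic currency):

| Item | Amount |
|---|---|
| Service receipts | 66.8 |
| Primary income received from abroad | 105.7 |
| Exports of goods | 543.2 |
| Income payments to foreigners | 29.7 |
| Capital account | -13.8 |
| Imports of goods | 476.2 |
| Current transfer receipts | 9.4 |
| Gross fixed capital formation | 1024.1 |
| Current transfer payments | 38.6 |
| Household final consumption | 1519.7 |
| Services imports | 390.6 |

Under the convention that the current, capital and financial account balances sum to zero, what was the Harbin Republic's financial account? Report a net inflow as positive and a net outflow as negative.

223.8

Goods balance = 543.2 - 476.2 = 67.0
Services balance = 66.8 - 390.6 = -323.8
Trade balance (goods + services) = 67.0 + (-323.8) = -256.8
Net primary income = 105.7 - 29.7 = 76.0
Net secondary income = 9.4 - 38.6 = -29.2
Current account = -256.8 + 76.0 + (-29.2) = -210.0
Financial account = -(-210.0 + (-13.8)) = 223.8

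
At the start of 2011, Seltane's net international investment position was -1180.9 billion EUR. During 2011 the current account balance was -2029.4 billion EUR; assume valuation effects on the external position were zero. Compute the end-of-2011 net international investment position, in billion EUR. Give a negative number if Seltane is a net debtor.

With no valuation effects, change in NIIP = current account = -2029.4
End-of-year NIIP = -1180.9 + (-2029.4) = -3210.3

-3210.3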